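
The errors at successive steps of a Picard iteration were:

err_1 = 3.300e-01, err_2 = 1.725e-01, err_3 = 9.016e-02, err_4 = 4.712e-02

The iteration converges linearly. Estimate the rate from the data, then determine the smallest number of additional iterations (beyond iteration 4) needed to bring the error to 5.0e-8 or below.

22

Rate ρ ≈ err_4/err_3 = 4.712e-02/9.016e-02 = 0.5226.
After j more steps, err_{4+j} ≈ 4.712e-02·ρ^j; need ρ^j ≤ 5.0e-8/4.712e-02 = 1.06112e-06.
j ≥ ln(1.06112e-06)/ln(0.5226) = -13.7562/-0.64894 = 21.198.
So 22 more iterations are needed.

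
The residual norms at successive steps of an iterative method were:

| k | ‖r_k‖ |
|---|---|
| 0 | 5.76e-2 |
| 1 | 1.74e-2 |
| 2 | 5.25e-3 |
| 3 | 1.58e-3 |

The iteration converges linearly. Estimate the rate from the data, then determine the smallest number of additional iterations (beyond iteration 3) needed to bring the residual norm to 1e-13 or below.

Rate ρ ≈ ‖r_3‖/‖r_2‖ = 1.58e-3/5.25e-3 = 0.3010.
After j more steps, ‖r_{3+j}‖ ≈ 1.58e-3·ρ^j; need ρ^j ≤ 1e-13/1.58e-3 = 6.32911e-11.
j ≥ ln(6.32911e-11)/ln(0.3010) = -23.4833/-1.20065 = 19.559.
So 20 more iterations are needed.

20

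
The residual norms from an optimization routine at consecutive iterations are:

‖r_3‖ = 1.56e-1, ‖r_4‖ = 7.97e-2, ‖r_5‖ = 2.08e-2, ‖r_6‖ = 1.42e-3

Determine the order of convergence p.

Consecutive ratios: ‖r_6‖/‖r_5‖ = 1.42e-3/2.08e-2 = 0.0682692, ‖r_5‖/‖r_4‖ = 2.08e-2/7.97e-2 = 0.260979.
p ≈ ln(0.0682692)/ln(0.260979) = -2.6843/-1.3433 ≈ 2.00.
So the convergence is quadratic (order 2).

2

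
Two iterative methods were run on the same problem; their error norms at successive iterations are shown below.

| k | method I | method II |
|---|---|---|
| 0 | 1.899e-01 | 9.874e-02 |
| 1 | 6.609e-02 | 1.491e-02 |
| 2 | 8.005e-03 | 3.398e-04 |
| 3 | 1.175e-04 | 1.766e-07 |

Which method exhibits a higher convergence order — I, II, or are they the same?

Method I: p ≈ ln(1.175e-04/8.005e-03)/ln(8.005e-03/6.609e-02) ≈ 2.00.
Method II: p ≈ ln(1.766e-07/3.398e-04)/ln(3.398e-04/1.491e-02) ≈ 2.00.
Both orders ≈ 2.0 — effectively the same.

same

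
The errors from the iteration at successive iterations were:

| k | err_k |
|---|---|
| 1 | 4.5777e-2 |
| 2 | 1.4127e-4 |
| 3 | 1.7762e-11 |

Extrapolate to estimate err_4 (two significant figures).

1.9e-30

First estimate the order: p ≈ ln(err_3/err_2) / ln(err_2/err_1) = ln(1.7762e-11/1.4127e-4)/ln(1.4127e-4/4.5777e-2) = ln(1.25731e-07)/ln(0.00308605) ≈ 2.7486.
Then err_4 ≈ err_3·(err_3/err_2)^p = 1.7762e-11·(1.25731e-07)^2.7486 = 1.7762e-11·1.07926e-19 ≈ 1.917e-30.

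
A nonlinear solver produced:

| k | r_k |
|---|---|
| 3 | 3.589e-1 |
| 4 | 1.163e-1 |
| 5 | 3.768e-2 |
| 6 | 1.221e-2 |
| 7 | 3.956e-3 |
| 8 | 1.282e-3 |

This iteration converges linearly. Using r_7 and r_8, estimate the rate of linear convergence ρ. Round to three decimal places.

ρ ≈ r_8/r_7 = 1.282e-3/3.956e-3 = 0.32406

0.324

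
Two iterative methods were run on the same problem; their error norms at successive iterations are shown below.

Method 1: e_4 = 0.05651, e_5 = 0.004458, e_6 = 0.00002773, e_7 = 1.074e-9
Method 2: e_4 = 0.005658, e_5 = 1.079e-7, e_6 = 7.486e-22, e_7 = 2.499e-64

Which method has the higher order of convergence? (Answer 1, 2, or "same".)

Method 1: p ≈ ln(1.074e-9/0.00002773)/ln(0.00002773/0.004458) ≈ 2.00.
Method 2: p ≈ ln(2.499e-64/7.486e-22)/ln(7.486e-22/1.079e-7) ≈ 3.00.
Method 2 has the higher order (≈3.0 vs ≈2.0).

2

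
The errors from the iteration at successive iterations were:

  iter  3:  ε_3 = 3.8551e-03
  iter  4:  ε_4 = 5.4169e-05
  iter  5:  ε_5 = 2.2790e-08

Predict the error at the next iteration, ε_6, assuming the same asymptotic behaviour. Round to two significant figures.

First estimate the order: p ≈ ln(ε_5/ε_4) / ln(ε_4/ε_3) = ln(2.2790e-08/5.4169e-05)/ln(5.4169e-05/3.8551e-03) = ln(0.00042072)/ln(0.0140513) ≈ 1.8226.
Then ε_6 ≈ ε_5·(ε_5/ε_4)^p = 2.2790e-08·(0.00042072)^1.8226 = 2.2790e-08·7.02894e-07 ≈ 1.602e-14.

1.6e-14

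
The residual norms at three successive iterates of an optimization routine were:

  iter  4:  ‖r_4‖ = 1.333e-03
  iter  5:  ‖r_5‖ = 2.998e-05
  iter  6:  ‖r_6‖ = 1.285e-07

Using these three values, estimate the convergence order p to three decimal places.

p ≈ ln(‖r_6‖/‖r_5‖) / ln(‖r_5‖/‖r_4‖)
  = ln(1.285e-07/2.998e-05) / ln(2.998e-05/1.333e-03)
  = ln(0.00428619) / ln(0.0224906)
  = -5.452357 / -3.794658 ≈ 1.436851

1.437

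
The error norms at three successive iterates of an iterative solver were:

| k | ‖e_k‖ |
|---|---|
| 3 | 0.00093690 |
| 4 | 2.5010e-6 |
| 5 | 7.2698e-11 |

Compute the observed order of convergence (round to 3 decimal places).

p ≈ ln(‖e_5‖/‖e_4‖) / ln(‖e_4‖/‖e_3‖)
  = ln(7.2698e-11/2.5010e-6) / ln(2.5010e-6/0.00093690)
  = ln(2.90676e-05) / ln(0.00266944)
  = -10.445886 / -5.925887 ≈ 1.762755

1.763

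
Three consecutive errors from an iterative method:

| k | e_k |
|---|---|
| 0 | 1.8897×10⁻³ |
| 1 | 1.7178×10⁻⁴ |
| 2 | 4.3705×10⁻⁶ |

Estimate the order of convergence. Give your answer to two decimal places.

p ≈ ln(e_2/e_1) / ln(e_1/e_0)
  = ln(4.3705×10⁻⁶/1.7178×10⁻⁴) / ln(1.7178×10⁻⁴/1.8897×10⁻³)
  = ln(0.0254424) / ln(0.0909033)
  = -3.67134 / -2.39796 ≈ 1.53103

1.53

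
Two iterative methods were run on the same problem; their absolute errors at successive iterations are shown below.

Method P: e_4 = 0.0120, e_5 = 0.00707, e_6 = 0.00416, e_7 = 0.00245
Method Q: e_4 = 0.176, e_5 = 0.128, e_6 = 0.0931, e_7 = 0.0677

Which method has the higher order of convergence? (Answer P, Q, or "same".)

same

Method P: p ≈ ln(0.00245/0.00416)/ln(0.00416/0.00707) ≈ 1.00.
Method Q: p ≈ ln(0.0677/0.0931)/ln(0.0931/0.128) ≈ 1.00.
Both orders ≈ 1.0 — effectively the same.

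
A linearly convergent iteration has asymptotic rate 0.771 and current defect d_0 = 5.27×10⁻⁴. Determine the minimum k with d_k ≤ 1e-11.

After k steps, d_k ≈ 5.27×10⁻⁴·0.771^k.
Need 0.771^k ≤ 1e-11/5.27×10⁻⁴ = 1.89753e-08.
k ≥ ln(1.89753e-08)/ln(0.771) = -17.7801/-0.26007 = 68.367.
Smallest integer k = 69.

69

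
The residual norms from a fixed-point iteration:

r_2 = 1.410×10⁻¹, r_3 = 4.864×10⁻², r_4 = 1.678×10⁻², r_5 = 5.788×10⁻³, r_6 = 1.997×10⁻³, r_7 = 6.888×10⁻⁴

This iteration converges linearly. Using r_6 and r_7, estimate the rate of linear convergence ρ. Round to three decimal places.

ρ ≈ r_7/r_6 = 6.888×10⁻⁴/1.997×10⁻³ = 0.34492

0.345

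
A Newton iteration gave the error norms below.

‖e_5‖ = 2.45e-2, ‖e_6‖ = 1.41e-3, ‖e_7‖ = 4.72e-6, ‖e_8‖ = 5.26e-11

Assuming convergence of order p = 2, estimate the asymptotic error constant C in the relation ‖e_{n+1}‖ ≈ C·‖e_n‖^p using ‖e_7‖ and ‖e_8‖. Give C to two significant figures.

2.4

C ≈ ‖e_8‖ / ‖e_7‖^2
  = 5.26e-11 / (4.72e-6)^2
  = 5.26e-11 / 2.22784e-11 ≈ 2.361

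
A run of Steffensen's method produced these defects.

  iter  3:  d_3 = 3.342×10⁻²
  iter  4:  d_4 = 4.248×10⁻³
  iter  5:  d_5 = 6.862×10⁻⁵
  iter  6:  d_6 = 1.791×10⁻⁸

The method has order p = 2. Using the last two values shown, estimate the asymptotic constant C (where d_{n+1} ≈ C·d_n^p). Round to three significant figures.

3.80

C ≈ d_6 / d_5^2
  = 1.791×10⁻⁸ / (6.862×10⁻⁵)^2
  = 1.791×10⁻⁸ / 4.7087e-09 ≈ 3.8036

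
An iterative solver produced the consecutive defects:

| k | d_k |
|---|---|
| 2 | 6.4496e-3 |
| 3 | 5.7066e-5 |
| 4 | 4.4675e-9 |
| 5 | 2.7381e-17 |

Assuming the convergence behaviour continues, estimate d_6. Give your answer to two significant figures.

First estimate the order: p ≈ ln(d_5/d_4) / ln(d_4/d_3) = ln(2.7381e-17/4.4675e-9)/ln(4.4675e-9/5.7066e-5) = ln(6.12893e-09)/ln(7.82865e-05) ≈ 2.0000.
Then d_6 ≈ d_5·(d_5/d_4)^p = 2.7381e-17·(6.12893e-09)^2.0000 = 2.7381e-17·3.75638e-17 ≈ 1.029e-33.

1.0e-33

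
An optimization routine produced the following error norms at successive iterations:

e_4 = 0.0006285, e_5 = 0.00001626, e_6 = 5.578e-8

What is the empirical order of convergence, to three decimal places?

p ≈ ln(e_6/e_5) / ln(e_5/e_4)
  = ln(5.578e-8/0.00001626) / ln(0.00001626/0.0006285)
  = ln(0.0034305) / ln(0.0258711)
  = -5.675049 / -3.654629 ≈ 1.552839

1.553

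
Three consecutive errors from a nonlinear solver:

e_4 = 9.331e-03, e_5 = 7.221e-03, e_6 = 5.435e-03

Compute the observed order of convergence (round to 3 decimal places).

p ≈ ln(e_6/e_5) / ln(e_5/e_4)
  = ln(5.435e-03/7.221e-03) / ln(7.221e-03/9.331e-03)
  = ln(0.752666) / ln(0.773872)
  = -0.284134 / -0.256349 ≈ 1.108387

1.108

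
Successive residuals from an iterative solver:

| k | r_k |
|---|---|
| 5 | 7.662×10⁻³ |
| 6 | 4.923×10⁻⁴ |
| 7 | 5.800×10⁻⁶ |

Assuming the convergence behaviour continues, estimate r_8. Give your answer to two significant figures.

First estimate the order: p ≈ ln(r_7/r_6) / ln(r_6/r_5) = ln(5.800×10⁻⁶/4.923×10⁻⁴)/ln(4.923×10⁻⁴/7.662×10⁻³) = ln(0.0117814)/ln(0.0642522) ≈ 1.6180.
Then r_8 ≈ r_7·(r_7/r_6)^p = 5.800×10⁻⁶·(0.0117814)^1.6180 = 5.800×10⁻⁶·0.000757176 ≈ 4.392e-09.

4.4e-9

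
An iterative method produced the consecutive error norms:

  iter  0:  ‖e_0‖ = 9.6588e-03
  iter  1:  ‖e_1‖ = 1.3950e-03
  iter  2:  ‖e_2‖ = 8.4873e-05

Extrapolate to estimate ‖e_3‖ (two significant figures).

1.5e-6

First estimate the order: p ≈ ln(‖e_2‖/‖e_1‖) / ln(‖e_1‖/‖e_0‖) = ln(8.4873e-05/1.3950e-03)/ln(1.3950e-03/9.6588e-03) = ln(0.0608409)/ln(0.144428) ≈ 1.4468.
Then ‖e_3‖ ≈ ‖e_2‖·(‖e_2‖/‖e_1‖)^p = 8.4873e-05·(0.0608409)^1.4468 = 8.4873e-05·0.017417 ≈ 1.478e-06.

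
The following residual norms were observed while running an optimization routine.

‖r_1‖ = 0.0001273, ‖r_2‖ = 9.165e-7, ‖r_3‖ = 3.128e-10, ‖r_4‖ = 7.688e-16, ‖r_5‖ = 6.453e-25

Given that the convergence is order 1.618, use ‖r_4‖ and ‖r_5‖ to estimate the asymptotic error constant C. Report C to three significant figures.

1.84

C ≈ ‖r_5‖ / ‖r_4‖^1.618
  = 6.453e-25 / (7.688e-16)^1.618
  = 6.453e-25 / 3.50951e-25 ≈ 1.8387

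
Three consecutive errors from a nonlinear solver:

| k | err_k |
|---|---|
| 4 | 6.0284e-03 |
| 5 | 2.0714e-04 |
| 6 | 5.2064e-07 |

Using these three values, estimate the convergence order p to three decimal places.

p ≈ ln(err_6/err_5) / ln(err_5/err_4)
  = ln(5.2064e-07/2.0714e-04) / ln(2.0714e-04/6.0284e-03)
  = ln(0.00251347) / ln(0.0343607)
  = -5.986091 / -3.370842 ≈ 1.775844

1.776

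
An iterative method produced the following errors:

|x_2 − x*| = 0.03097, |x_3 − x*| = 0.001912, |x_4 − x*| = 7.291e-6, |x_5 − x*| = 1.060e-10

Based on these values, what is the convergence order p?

Consecutive ratios: |x_5 − x*|/|x_4 − x*| = 1.060e-10/7.291e-6 = 1.45385e-05, |x_4 − x*|/|x_3 − x*| = 7.291e-6/0.001912 = 0.00381328.
p ≈ ln(1.45385e-05)/ln(0.00381328) = -11.1387/-5.5693 ≈ 2.00.
So the convergence is quadratic (order 2).

2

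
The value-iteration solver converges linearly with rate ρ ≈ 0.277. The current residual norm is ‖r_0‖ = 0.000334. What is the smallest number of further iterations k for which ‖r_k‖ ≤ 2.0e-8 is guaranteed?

8

After k steps, ‖r_k‖ ≈ 0.000334·0.277^k.
Need 0.277^k ≤ 2.0e-8/0.000334 = 5.98802e-05.
k ≥ ln(5.98802e-05)/ln(0.277) = -9.7232/-1.28374 = 7.574.
Smallest integer k = 8.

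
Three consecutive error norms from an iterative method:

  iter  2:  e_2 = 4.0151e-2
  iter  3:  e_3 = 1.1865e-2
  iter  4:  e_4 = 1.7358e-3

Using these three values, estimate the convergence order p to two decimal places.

1.58

p ≈ ln(e_4/e_3) / ln(e_3/e_2)
  = ln(1.7358e-3/1.1865e-2) / ln(1.1865e-2/4.0151e-2)
  = ln(0.146296) / ln(0.295509)
  = -1.92212 / -1.21906 ≈ 1.57672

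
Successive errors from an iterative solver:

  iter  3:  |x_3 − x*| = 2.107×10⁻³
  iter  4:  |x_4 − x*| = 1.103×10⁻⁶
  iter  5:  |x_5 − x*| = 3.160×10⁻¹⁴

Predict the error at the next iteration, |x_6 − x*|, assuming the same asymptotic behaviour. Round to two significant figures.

1.4e-31

First estimate the order: p ≈ ln(|x_5 − x*|/|x_4 − x*|) / ln(|x_4 − x*|/|x_3 − x*|) = ln(3.160×10⁻¹⁴/1.103×10⁻⁶)/ln(1.103×10⁻⁶/2.107×10⁻³) = ln(2.86491e-08)/ln(0.000523493) ≈ 2.2989.
Then |x_6 − x*| ≈ |x_5 − x*|·(|x_5 − x*|/|x_4 − x*|)^p = 3.160×10⁻¹⁴·(2.86491e-08)^2.2989 = 3.160×10⁻¹⁴·4.56723e-18 ≈ 1.443e-31.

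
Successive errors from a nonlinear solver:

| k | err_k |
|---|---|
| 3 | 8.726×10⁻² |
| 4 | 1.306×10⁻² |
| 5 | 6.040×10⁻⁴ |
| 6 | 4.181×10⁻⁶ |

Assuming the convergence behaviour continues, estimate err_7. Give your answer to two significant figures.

First estimate the order: p ≈ ln(err_6/err_5) / ln(err_5/err_4) = ln(4.181×10⁻⁶/6.040×10⁻⁴)/ln(6.040×10⁻⁴/1.306×10⁻²) = ln(0.00692219)/ln(0.0462481) ≈ 1.6179.
Then err_7 ≈ err_6·(err_6/err_5)^p = 4.181×10⁻⁶·(0.00692219)^1.6179 = 4.181×10⁻⁶·0.000320428 ≈ 1.34e-09.

1.3e-9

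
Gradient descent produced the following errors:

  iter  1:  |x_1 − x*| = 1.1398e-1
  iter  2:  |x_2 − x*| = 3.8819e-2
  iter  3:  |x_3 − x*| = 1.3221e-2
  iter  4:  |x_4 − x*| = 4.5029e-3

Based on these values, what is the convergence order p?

Consecutive ratios: |x_4 − x*|/|x_3 − x*| = 4.5029e-3/1.3221e-2 = 0.340587, |x_3 − x*|/|x_2 − x*| = 1.3221e-2/3.8819e-2 = 0.340581.
p ≈ ln(0.340587)/ln(0.340581) = -1.0771/-1.0771 ≈ 1.00.
So the convergence is linear (order 1).

1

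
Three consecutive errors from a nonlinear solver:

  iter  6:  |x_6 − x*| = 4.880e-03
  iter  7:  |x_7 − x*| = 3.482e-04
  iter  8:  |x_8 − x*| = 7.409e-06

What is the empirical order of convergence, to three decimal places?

1.458

p ≈ ln(|x_8 − x*|/|x_7 − x*|) / ln(|x_7 − x*|/|x_6 − x*|)
  = ln(7.409e-06/3.482e-04) / ln(3.482e-04/4.880e-03)
  = ln(0.021278) / ln(0.0713525)
  = -3.850082 / -2.640123 ≈ 1.458296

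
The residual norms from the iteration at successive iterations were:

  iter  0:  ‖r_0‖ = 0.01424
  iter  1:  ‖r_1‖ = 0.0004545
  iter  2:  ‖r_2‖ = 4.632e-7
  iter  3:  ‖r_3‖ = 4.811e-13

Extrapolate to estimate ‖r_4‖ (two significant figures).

First estimate the order: p ≈ ln(‖r_3‖/‖r_2‖) / ln(‖r_2‖/‖r_1‖) = ln(4.811e-13/4.632e-7)/ln(4.632e-7/0.0004545) = ln(1.03864e-06)/ln(0.00101914) ≈ 2.0000.
Then ‖r_4‖ ≈ ‖r_3‖·(‖r_3‖/‖r_2‖)^p = 4.811e-13·(1.03864e-06)^2.0000 = 4.811e-13·1.07877e-12 ≈ 5.19e-25.

5.2e-25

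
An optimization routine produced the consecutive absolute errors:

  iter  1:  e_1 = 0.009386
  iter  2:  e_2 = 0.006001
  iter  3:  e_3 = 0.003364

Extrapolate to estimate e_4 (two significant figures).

1.6e-3

First estimate the order: p ≈ ln(e_3/e_2) / ln(e_2/e_1) = ln(0.003364/0.006001)/ln(0.006001/0.009386) = ln(0.560573)/ln(0.639356) ≈ 1.2940.
Then e_4 ≈ e_3·(e_3/e_2)^p = 0.003364·(0.560573)^1.2940 = 0.003364·0.472857 ≈ 0.001591.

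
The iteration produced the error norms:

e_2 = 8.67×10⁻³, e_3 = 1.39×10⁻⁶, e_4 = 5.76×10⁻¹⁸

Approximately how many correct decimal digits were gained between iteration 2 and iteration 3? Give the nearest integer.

Digits gained ≈ log₁₀(e_2/e_3) = log₁₀(8.67×10⁻³/1.39×10⁻⁶) = log₁₀(6237.41) ≈ 3.795.

4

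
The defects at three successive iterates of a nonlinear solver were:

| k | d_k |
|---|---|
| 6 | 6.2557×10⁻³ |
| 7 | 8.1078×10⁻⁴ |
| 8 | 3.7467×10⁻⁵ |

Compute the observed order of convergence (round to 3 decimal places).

p ≈ ln(d_8/d_7) / ln(d_7/d_6)
  = ln(3.7467×10⁻⁵/8.1078×10⁻⁴) / ln(8.1078×10⁻⁴/6.2557×10⁻³)
  = ln(0.0462111) / ln(0.129607)
  = -3.074535 / -2.043248 ≈ 1.504729

1.505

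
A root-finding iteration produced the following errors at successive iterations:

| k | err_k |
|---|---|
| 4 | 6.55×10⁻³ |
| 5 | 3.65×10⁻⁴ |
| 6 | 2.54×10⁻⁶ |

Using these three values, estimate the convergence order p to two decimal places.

1.72

p ≈ ln(err_6/err_5) / ln(err_5/err_4)
  = ln(2.54×10⁻⁶/3.65×10⁻⁴) / ln(3.65×10⁻⁴/6.55×10⁻³)
  = ln(0.0069589) / ln(0.0557252)
  = -4.96773 / -2.88732 ≈ 1.72053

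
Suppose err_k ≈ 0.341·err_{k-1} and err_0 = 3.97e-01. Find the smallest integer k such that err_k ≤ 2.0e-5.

10

After k steps, err_k ≈ 3.97e-01·0.341^k.
Need 0.341^k ≤ 2.0e-5/3.97e-01 = 5.03778e-05.
k ≥ ln(5.03778e-05)/ln(0.341) = -9.8960/-1.07587 = 9.198.
Smallest integer k = 10.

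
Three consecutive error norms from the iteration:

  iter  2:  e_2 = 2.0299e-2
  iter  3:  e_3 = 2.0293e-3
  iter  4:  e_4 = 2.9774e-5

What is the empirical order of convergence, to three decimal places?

p ≈ ln(e_4/e_3) / ln(e_3/e_2)
  = ln(2.9774e-5/2.0293e-3) / ln(2.0293e-3/2.0299e-2)
  = ln(0.0146721) / ln(0.0999704)
  = -4.221808 / -2.302881 ≈ 1.833272

1.833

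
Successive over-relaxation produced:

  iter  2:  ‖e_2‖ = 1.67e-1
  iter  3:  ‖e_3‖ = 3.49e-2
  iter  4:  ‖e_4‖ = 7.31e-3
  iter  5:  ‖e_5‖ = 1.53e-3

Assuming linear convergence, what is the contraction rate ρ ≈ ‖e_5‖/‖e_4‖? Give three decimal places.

ρ ≈ ‖e_5‖/‖e_4‖ = 1.53e-3/7.31e-3 = 0.20930

0.209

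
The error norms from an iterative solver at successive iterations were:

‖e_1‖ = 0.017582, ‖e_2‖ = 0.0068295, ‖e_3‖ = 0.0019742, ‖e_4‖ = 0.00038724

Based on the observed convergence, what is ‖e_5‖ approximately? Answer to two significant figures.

4.6e-5

First estimate the order: p ≈ ln(‖e_4‖/‖e_3‖) / ln(‖e_3‖/‖e_2‖) = ln(0.00038724/0.0019742)/ln(0.0019742/0.0068295) = ln(0.19615)/ln(0.289069) ≈ 1.3125.
Then ‖e_5‖ ≈ ‖e_4‖·(‖e_4‖/‖e_3‖)^p = 0.00038724·(0.19615)^1.3125 = 0.00038724·0.117902 ≈ 4.566e-05.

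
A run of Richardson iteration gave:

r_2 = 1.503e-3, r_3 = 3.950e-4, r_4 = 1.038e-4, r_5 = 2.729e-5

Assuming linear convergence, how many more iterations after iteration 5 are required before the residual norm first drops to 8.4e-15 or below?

Rate ρ ≈ r_5/r_4 = 2.729e-5/1.038e-4 = 0.2629.
After j more steps, r_{5+j} ≈ 2.729e-5·ρ^j; need ρ^j ≤ 8.4e-15/2.729e-5 = 3.07805e-10.
j ≥ ln(3.07805e-10)/ln(0.2629) = -21.9016/-1.33598 = 16.394.
So 17 more iterations are needed.

17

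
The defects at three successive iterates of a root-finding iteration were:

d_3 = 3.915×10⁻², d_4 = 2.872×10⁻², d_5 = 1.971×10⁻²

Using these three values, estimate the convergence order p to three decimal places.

p ≈ ln(d_5/d_4) / ln(d_4/d_3)
  = ln(1.971×10⁻²/2.872×10⁻²) / ln(2.872×10⁻²/3.915×10⁻²)
  = ln(0.686281) / ln(0.733589)
  = -0.376468 / -0.309806 ≈ 1.215173

1.215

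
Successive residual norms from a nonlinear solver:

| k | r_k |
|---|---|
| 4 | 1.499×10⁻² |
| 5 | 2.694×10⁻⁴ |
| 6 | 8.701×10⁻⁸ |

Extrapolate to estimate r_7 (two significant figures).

First estimate the order: p ≈ ln(r_6/r_5) / ln(r_5/r_4) = ln(8.701×10⁻⁸/2.694×10⁻⁴)/ln(2.694×10⁻⁴/1.499×10⁻²) = ln(0.000322977)/ln(0.017972) ≈ 2.0000.
Then r_7 ≈ r_6·(r_6/r_5)^p = 8.701×10⁻⁸·(0.000322977)^2.0000 = 8.701×10⁻⁸·1.04314e-07 ≈ 9.076e-15.

9.1e-15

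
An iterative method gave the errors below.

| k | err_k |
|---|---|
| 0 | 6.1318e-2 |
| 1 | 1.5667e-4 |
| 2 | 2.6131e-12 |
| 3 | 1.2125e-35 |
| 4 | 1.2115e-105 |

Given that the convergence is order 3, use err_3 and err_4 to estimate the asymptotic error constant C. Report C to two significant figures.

C ≈ err_4 / err_3^3
  = 1.2115e-105 / (1.2125e-35)^3
  = 1.2115e-105 / 1.78256e-105 ≈ 0.67964

0.68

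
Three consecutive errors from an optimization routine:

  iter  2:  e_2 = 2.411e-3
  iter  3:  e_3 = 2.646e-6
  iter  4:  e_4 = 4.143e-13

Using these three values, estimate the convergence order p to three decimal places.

2.299

p ≈ ln(e_4/e_3) / ln(e_3/e_2)
  = ln(4.143e-13/2.646e-6) / ln(2.646e-6/2.411e-3)
  = ln(1.56576e-07) / ln(0.00109747)
  = -15.669724 / -6.814748 ≈ 2.299384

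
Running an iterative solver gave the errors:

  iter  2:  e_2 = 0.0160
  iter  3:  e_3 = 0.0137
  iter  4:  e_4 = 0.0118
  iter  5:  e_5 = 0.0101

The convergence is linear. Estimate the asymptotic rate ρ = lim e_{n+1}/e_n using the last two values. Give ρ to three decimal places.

0.856

ρ ≈ e_5/e_4 = 0.0101/0.0118 = 0.85593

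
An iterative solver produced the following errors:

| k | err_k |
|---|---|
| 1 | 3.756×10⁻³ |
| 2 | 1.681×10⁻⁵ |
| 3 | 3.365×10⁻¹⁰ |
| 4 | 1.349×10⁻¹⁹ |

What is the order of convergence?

Consecutive ratios: err_4/err_3 = 1.349×10⁻¹⁹/3.365×10⁻¹⁰ = 4.00892e-10, err_3/err_2 = 3.365×10⁻¹⁰/1.681×10⁻⁵ = 2.00178e-05.
p ≈ ln(4.00892e-10)/ln(2.00178e-05) = -21.6373/-10.8189 ≈ 2.00.
So the convergence is quadratic (order 2).

2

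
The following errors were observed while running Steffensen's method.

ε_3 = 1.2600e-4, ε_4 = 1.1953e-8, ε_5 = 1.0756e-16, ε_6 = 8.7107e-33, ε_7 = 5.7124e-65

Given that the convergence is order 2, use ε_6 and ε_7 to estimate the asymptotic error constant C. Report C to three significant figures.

C ≈ ε_7 / ε_6^2
  = 5.7124e-65 / (8.7107e-33)^2
  = 5.7124e-65 / 7.58763e-65 ≈ 0.75286

0.753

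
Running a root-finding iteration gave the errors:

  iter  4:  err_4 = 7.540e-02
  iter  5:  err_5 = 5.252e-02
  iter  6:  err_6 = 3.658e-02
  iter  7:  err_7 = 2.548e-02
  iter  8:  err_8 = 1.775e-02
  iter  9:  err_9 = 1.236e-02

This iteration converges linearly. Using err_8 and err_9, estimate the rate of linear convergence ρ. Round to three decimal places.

ρ ≈ err_9/err_8 = 1.236e-02/1.775e-02 = 0.69634

0.696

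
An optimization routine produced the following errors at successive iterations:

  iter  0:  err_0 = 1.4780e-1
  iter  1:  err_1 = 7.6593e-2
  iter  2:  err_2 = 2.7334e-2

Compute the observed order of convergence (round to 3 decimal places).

1.567

p ≈ ln(err_2/err_1) / ln(err_1/err_0)
  = ln(2.7334e-2/7.6593e-2) / ln(7.6593e-2/1.4780e-1)
  = ln(0.356873) / ln(0.518221)
  = -1.030375 / -0.657353 ≈ 1.567461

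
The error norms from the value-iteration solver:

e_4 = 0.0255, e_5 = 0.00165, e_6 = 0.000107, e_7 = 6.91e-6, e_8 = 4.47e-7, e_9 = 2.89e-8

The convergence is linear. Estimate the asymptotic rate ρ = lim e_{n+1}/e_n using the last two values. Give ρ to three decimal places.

ρ ≈ e_9/e_8 = 2.89e-8/4.47e-7 = 0.06465

0.065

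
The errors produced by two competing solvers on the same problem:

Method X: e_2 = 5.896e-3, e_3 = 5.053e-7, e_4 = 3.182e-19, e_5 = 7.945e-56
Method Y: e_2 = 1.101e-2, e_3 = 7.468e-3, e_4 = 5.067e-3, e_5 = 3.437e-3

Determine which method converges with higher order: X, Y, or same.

Method X: p ≈ ln(7.945e-56/3.182e-19)/ln(3.182e-19/5.053e-7) ≈ 3.00.
Method Y: p ≈ ln(3.437e-3/5.067e-3)/ln(5.067e-3/7.468e-3) ≈ 1.00.
Method X has the higher order (≈3.0 vs ≈1.0).

X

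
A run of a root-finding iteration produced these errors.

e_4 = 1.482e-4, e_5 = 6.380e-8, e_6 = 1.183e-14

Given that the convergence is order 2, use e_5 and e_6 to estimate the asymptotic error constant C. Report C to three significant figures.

2.91

C ≈ e_6 / e_5^2
  = 1.183e-14 / (6.380e-8)^2
  = 1.183e-14 / 4.07044e-15 ≈ 2.9063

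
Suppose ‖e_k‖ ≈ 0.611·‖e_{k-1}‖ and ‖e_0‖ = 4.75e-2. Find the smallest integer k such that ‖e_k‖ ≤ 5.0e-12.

47

After k steps, ‖e_k‖ ≈ 4.75e-2·0.611^k.
Need 0.611^k ≤ 5.0e-12/4.75e-2 = 1.05263e-10.
k ≥ ln(1.05263e-10)/ln(0.611) = -22.9746/-0.49266 = 46.634.
Smallest integer k = 47.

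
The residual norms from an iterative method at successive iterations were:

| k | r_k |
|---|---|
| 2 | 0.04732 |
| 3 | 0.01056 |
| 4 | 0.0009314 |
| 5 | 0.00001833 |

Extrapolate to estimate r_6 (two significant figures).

3.2e-8

First estimate the order: p ≈ ln(r_5/r_4) / ln(r_4/r_3) = ln(0.00001833/0.0009314)/ln(0.0009314/0.01056) = ln(0.0196801)/ln(0.0882008) ≈ 1.6178.
Then r_6 ≈ r_5·(r_5/r_4)^p = 0.00001833·(0.0196801)^1.6178 = 0.00001833·0.00173811 ≈ 3.186e-08.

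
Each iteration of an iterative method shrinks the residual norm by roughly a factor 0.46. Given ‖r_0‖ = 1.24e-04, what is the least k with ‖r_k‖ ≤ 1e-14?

After k steps, ‖r_k‖ ≈ 1.24e-04·0.46^k.
Need 0.46^k ≤ 1e-14/1.24e-04 = 8.06452e-11.
k ≥ ln(8.06452e-11)/ln(0.46) = -23.2410/-0.77653 = 29.929.
Smallest integer k = 30.

30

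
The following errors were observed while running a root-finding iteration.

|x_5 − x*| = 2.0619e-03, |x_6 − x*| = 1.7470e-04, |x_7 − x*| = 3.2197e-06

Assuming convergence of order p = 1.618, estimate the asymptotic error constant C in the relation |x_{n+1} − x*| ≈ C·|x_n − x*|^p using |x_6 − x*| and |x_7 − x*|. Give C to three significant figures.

C ≈ |x_7 − x*| / |x_6 − x*|^1.618
  = 3.2197e-06 / (1.7470e-04)^1.618
  = 3.2197e-06 / 8.31821e-07 ≈ 3.8707

3.87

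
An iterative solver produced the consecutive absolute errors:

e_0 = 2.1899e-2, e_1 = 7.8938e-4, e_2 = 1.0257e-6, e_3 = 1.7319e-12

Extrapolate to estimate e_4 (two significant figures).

First estimate the order: p ≈ ln(e_3/e_2) / ln(e_2/e_1) = ln(1.7319e-12/1.0257e-6)/ln(1.0257e-6/7.8938e-4) = ln(1.68851e-06)/ln(0.00129937) ≈ 2.0000.
Then e_4 ≈ e_3·(e_3/e_2)^p = 1.7319e-12·(1.68851e-06)^2.0000 = 1.7319e-12·2.85107e-12 ≈ 4.938e-24.

4.9e-24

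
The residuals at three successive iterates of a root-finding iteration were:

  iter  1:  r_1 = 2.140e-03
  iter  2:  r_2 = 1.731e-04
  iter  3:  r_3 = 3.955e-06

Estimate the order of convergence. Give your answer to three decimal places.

p ≈ ln(r_3/r_2) / ln(r_2/r_1)
  = ln(3.955e-06/1.731e-04) / ln(1.731e-04/2.140e-03)
  = ln(0.0228481) / ln(0.0808879)
  = -3.778887 / -2.514691 ≈ 1.502724

1.503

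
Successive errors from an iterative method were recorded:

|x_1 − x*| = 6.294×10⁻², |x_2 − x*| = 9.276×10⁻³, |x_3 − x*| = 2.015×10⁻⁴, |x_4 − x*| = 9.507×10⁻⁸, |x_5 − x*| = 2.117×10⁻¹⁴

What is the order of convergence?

Consecutive ratios: |x_5 − x*|/|x_4 − x*| = 2.117×10⁻¹⁴/9.507×10⁻⁸ = 2.22678e-07, |x_4 − x*|/|x_3 − x*| = 9.507×10⁻⁸/2.015×10⁻⁴ = 0.000471811.
p ≈ ln(2.22678e-07)/ln(0.000471811) = -15.3175/-7.6589 ≈ 2.00.
So the convergence is quadratic (order 2).

2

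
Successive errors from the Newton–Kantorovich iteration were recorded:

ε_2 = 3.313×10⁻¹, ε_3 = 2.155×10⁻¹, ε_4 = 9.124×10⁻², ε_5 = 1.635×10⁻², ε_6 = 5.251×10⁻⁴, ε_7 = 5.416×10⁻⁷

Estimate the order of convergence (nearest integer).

Consecutive ratios: ε_7/ε_6 = 5.416×10⁻⁷/5.251×10⁻⁴ = 0.00103142, ε_6/ε_5 = 5.251×10⁻⁴/1.635×10⁻² = 0.0321162.
p ≈ ln(0.00103142)/ln(0.0321162) = -6.8768/-3.4384 ≈ 2.00.
So the convergence is quadratic (order 2).

2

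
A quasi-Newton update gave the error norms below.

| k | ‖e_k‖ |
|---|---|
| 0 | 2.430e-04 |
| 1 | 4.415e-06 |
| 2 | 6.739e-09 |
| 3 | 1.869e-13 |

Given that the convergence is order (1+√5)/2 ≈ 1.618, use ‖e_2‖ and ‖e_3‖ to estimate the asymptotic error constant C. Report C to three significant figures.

3.11

C ≈ ‖e_3‖ / ‖e_2‖^1.618
  = 1.869e-13 / (6.739e-09)^1.618
  = 1.869e-13 / 6.00714e-14 ≈ 3.1113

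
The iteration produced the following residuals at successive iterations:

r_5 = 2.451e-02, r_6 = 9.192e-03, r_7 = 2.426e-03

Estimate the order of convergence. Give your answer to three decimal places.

p ≈ ln(r_7/r_6) / ln(r_6/r_5)
  = ln(2.426e-03/9.192e-03) / ln(9.192e-03/2.451e-02)
  = ln(0.263925) / ln(0.375031)
  = -1.332090 / -0.980747 ≈ 1.358240

1.358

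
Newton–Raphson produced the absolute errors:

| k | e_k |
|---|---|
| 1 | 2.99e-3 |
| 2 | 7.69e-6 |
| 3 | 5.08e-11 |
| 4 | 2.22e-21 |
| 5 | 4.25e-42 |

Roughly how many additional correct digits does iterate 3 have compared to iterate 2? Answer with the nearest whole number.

Digits gained ≈ log₁₀(e_2/e_3) = log₁₀(7.69e-6/5.08e-11) = log₁₀(151378) ≈ 5.180.

5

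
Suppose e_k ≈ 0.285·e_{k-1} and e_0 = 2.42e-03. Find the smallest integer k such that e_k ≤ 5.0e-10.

13

After k steps, e_k ≈ 2.42e-03·0.285^k.
Need 0.285^k ≤ 5.0e-10/2.42e-03 = 2.06612e-07.
k ≥ ln(2.06612e-07)/ln(0.285) = -15.3924/-1.25527 = 12.262.
Smallest integer k = 13.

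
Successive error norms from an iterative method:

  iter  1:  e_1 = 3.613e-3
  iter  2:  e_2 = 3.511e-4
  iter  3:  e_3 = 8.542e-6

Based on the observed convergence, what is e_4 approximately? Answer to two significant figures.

First estimate the order: p ≈ ln(e_3/e_2) / ln(e_2/e_1) = ln(8.542e-6/3.511e-4)/ln(3.511e-4/3.613e-3) = ln(0.0243293)/ln(0.0971769) ≈ 1.5940.
Then e_4 ≈ e_3·(e_3/e_2)^p = 8.542e-6·(0.0243293)^1.5940 = 8.542e-6·0.00267603 ≈ 2.286e-08.

2.3e-8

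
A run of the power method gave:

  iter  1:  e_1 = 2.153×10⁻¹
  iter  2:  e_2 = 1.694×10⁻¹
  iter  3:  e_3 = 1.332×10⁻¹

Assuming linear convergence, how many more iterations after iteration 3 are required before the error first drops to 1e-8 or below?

69

Rate ρ ≈ e_3/e_2 = 1.332×10⁻¹/1.694×10⁻¹ = 0.7863.
After j more steps, e_{3+j} ≈ 1.332×10⁻¹·ρ^j; need ρ^j ≤ 1e-8/1.332×10⁻¹ = 7.50751e-08.
j ≥ ln(7.50751e-08)/ln(0.7863) = -16.4048/-0.24042 = 68.234.
So 69 more iterations are needed.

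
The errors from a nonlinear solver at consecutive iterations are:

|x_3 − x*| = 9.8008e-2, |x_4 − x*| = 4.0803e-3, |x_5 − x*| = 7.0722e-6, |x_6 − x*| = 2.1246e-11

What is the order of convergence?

2

Consecutive ratios: |x_6 − x*|/|x_5 − x*| = 2.1246e-11/7.0722e-6 = 3.00416e-06, |x_5 − x*|/|x_4 − x*| = 7.0722e-6/4.0803e-3 = 0.00173325.
p ≈ ln(3.00416e-06)/ln(0.00173325) = -12.7155/-6.3578 ≈ 2.00.
So the convergence is quadratic (order 2).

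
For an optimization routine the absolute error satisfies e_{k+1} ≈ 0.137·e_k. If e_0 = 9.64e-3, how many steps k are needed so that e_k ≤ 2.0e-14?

After k steps, e_k ≈ 9.64e-3·0.137^k.
Need 0.137^k ≤ 2.0e-14/9.64e-3 = 2.07469e-12.
k ≥ ln(2.07469e-12)/ln(0.137) = -26.9012/-1.98777 = 13.533.
Smallest integer k = 14.

14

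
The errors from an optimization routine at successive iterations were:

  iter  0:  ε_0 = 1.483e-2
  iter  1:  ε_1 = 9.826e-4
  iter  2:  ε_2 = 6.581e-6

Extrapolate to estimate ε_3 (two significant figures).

6.4e-10

First estimate the order: p ≈ ln(ε_2/ε_1) / ln(ε_1/ε_0) = ln(6.581e-6/9.826e-4)/ln(9.826e-4/1.483e-2) = ln(0.00669754)/ln(0.0662576) ≈ 1.8444.
Then ε_3 ≈ ε_2·(ε_2/ε_1)^p = 6.581e-6·(0.00669754)^1.8444 = 6.581e-6·9.77503e-05 ≈ 6.433e-10.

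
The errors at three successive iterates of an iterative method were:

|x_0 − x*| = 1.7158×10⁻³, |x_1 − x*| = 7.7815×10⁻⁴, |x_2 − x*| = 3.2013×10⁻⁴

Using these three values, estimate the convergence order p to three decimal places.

p ≈ ln(|x_2 − x*|/|x_1 − x*|) / ln(|x_1 − x*|/|x_0 − x*|)
  = ln(3.2013×10⁻⁴/7.7815×10⁻⁴) / ln(7.7815×10⁻⁴/1.7158×10⁻³)
  = ln(0.411399) / ln(0.45352)
  = -0.888192 / -0.790716 ≈ 1.123276

1.123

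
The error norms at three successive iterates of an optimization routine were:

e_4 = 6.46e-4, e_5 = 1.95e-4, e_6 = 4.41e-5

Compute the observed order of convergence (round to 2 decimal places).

p ≈ ln(e_6/e_5) / ln(e_5/e_4)
  = ln(4.41e-5/1.95e-4) / ln(1.95e-4/6.46e-4)
  = ln(0.226154) / ln(0.301858)
  = -1.48654 / -1.19780 ≈ 1.24106

1.24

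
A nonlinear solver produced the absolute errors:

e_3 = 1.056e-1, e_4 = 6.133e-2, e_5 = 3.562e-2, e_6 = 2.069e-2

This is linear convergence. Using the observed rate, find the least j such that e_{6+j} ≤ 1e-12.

44

Rate ρ ≈ e_6/e_5 = 2.069e-2/3.562e-2 = 0.5809.
After j more steps, e_{6+j} ≈ 2.069e-2·ρ^j; need ρ^j ≤ 1e-12/2.069e-2 = 4.83325e-11.
j ≥ ln(4.83325e-11)/ln(0.5809) = -23.7529/-0.54318 = 43.729.
So 44 more iterations are needed.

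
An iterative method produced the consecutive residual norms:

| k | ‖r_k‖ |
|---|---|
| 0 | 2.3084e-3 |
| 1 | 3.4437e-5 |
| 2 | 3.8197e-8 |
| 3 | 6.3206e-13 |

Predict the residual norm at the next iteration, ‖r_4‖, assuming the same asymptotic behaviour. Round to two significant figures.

First estimate the order: p ≈ ln(‖r_3‖/‖r_2‖) / ln(‖r_2‖/‖r_1‖) = ln(6.3206e-13/3.8197e-8)/ln(3.8197e-8/3.4437e-5) = ln(1.65474e-05)/ln(0.00110918) ≈ 1.6180.
Then ‖r_4‖ ≈ ‖r_3‖·(‖r_3‖/‖r_2‖)^p = 6.3206e-13·(1.65474e-05)^1.6180 = 6.3206e-13·1.83614e-08 ≈ 1.161e-20.

1.2e-20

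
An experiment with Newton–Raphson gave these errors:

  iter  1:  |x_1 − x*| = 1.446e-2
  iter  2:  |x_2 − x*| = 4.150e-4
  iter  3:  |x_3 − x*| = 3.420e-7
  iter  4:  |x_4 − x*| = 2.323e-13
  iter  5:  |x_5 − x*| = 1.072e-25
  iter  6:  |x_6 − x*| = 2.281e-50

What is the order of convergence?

2

Consecutive ratios: |x_6 − x*|/|x_5 − x*| = 2.281e-50/1.072e-25 = 2.1278e-25, |x_5 − x*|/|x_4 − x*| = 1.072e-25/2.323e-13 = 4.61472e-13.
p ≈ ln(2.1278e-25)/ln(4.61472e-13) = -56.8095/-28.4044 ≈ 2.00.
So the convergence is quadratic (order 2).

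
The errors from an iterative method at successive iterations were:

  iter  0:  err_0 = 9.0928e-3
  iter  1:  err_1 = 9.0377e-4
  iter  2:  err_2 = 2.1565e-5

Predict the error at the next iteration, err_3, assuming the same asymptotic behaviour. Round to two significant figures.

First estimate the order: p ≈ ln(err_2/err_1) / ln(err_1/err_0) = ln(2.1565e-5/9.0377e-4)/ln(9.0377e-4/9.0928e-3) = ln(0.0238612)/ln(0.099394) ≈ 1.6180.
Then err_3 ≈ err_2·(err_2/err_1)^p = 2.1565e-5·(0.0238612)^1.6180 = 2.1565e-5·0.00237195 ≈ 5.115e-08.

5.1e-8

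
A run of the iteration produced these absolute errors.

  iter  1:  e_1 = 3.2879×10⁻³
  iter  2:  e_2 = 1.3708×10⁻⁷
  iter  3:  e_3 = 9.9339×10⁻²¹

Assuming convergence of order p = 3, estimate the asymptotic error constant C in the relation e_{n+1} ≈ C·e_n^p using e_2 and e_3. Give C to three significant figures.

3.86

C ≈ e_3 / e_2^3
  = 9.9339×10⁻²¹ / (1.3708×10⁻⁷)^3
  = 9.9339×10⁻²¹ / 2.57586e-21 ≈ 3.8565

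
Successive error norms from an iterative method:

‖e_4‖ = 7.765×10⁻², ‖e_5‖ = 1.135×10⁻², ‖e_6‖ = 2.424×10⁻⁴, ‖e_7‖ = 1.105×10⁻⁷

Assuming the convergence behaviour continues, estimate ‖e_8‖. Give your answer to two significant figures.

2.3e-14

First estimate the order: p ≈ ln(‖e_7‖/‖e_6‖) / ln(‖e_6‖/‖e_5‖) = ln(1.105×10⁻⁷/2.424×10⁻⁴)/ln(2.424×10⁻⁴/1.135×10⁻²) = ln(0.000455858)/ln(0.0213568) ≈ 2.0001.
Then ‖e_8‖ ≈ ‖e_7‖·(‖e_7‖/‖e_6‖)^p = 1.105×10⁻⁷·(0.000455858)^2.0001 = 1.105×10⁻⁷·2.07647e-07 ≈ 2.294e-14.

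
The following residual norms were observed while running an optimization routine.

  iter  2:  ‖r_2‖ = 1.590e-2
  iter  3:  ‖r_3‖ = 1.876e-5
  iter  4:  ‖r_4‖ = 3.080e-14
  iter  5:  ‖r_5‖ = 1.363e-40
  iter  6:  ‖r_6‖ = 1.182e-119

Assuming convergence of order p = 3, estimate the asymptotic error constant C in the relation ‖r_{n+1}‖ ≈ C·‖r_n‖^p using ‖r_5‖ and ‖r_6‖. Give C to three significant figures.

4.67

C ≈ ‖r_6‖ / ‖r_5‖^3
  = 1.182e-119 / (1.363e-40)^3
  = 1.182e-119 / 2.53214e-120 ≈ 4.668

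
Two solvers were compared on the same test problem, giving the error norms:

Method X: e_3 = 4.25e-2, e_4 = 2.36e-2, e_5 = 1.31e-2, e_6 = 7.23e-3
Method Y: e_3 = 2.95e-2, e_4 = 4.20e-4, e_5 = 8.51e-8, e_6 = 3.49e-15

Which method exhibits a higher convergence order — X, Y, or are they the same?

Method X: p ≈ ln(7.23e-3/1.31e-2)/ln(1.31e-2/2.36e-2) ≈ 1.01.
Method Y: p ≈ ln(3.49e-15/8.51e-8)/ln(8.51e-8/4.20e-4) ≈ 2.00.
Method Y has the higher order (≈2.0 vs ≈1.0).

Y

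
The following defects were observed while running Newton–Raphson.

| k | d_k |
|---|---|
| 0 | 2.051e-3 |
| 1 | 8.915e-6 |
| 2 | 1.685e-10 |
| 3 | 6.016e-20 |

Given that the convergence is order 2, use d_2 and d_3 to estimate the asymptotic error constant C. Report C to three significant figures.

C ≈ d_3 / d_2^2
  = 6.016e-20 / (1.685e-10)^2
  = 6.016e-20 / 2.83923e-20 ≈ 2.1189

2.12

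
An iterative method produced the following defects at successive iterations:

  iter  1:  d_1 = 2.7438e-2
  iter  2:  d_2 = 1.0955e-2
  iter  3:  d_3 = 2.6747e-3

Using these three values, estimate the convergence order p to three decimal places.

1.536

p ≈ ln(d_3/d_2) / ln(d_2/d_1)
  = ln(2.6747e-3/1.0955e-2) / ln(1.0955e-2/2.7438e-2)
  = ln(0.244153) / ln(0.399264)
  = -1.409960 / -0.918132 ≈ 1.535683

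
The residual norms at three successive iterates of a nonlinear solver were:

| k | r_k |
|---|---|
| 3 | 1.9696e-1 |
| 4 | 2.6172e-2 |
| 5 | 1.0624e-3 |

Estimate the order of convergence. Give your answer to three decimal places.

1.588

p ≈ ln(r_5/r_4) / ln(r_4/r_3)
  = ln(1.0624e-3/2.6172e-2) / ln(2.6172e-2/1.9696e-1)
  = ln(0.040593) / ln(0.13288)
  = -3.204160 / -2.018309 ≈ 1.587547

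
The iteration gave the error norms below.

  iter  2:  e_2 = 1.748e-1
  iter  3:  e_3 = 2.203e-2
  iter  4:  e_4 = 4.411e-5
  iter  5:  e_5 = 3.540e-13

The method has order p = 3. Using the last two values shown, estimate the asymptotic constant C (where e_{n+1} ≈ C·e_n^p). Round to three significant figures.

C ≈ e_5 / e_4^3
  = 3.540e-13 / (4.411e-5)^3
  = 3.540e-13 / 8.58245e-14 ≈ 4.1247

4.12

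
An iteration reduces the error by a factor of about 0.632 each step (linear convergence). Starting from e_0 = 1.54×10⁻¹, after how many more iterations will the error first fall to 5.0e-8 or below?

33

After k steps, e_k ≈ 1.54×10⁻¹·0.632^k.
Need 0.632^k ≤ 5.0e-8/1.54×10⁻¹ = 3.24675e-07.
k ≥ ln(3.24675e-07)/ln(0.632) = -14.9404/-0.45887 = 32.559.
Smallest integer k = 33.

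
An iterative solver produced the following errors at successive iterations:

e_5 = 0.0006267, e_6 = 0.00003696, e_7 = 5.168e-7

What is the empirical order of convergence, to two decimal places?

1.51

p ≈ ln(e_7/e_6) / ln(e_6/e_5)
  = ln(5.168e-7/0.00003696) / ln(0.00003696/0.0006267)
  = ln(0.0139827) / ln(0.0589756)
  = -4.26993 / -2.83063 ≈ 1.50847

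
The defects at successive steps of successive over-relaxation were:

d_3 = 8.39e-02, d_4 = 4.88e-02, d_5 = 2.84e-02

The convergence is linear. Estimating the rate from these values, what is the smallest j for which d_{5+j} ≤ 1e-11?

41

Rate ρ ≈ d_5/d_4 = 2.84e-02/4.88e-02 = 0.5820.
After j more steps, d_{5+j} ≈ 2.84e-02·ρ^j; need ρ^j ≤ 1e-11/2.84e-02 = 3.52113e-10.
j ≥ ln(3.52113e-10)/ln(0.5820) = -21.7671/-0.54128 = 40.214.
So 41 more iterations are needed.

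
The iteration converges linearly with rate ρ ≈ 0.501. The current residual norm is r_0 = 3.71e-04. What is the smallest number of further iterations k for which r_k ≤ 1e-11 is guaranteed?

26

After k steps, r_k ≈ 3.71e-04·0.501^k.
Need 0.501^k ≤ 1e-11/3.71e-04 = 2.69542e-08.
k ≥ ln(2.69542e-08)/ln(0.501) = -17.4291/-0.69115 = 25.218.
Smallest integer k = 26.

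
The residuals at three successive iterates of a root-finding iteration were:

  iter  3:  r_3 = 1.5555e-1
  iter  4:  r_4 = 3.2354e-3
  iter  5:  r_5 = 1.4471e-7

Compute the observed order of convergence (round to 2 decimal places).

2.59

p ≈ ln(r_5/r_4) / ln(r_4/r_3)
  = ln(1.4471e-7/3.2354e-3) / ln(3.2354e-3/1.5555e-1)
  = ln(4.47271e-05) / ln(0.0207997)
  = -10.01493 / -3.87282 ≈ 2.58595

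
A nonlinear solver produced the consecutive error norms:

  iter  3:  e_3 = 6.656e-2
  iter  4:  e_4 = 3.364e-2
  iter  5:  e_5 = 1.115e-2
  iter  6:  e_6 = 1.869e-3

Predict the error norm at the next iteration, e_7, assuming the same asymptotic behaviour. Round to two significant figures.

1.0e-4

First estimate the order: p ≈ ln(e_6/e_5) / ln(e_5/e_4) = ln(1.869e-3/1.115e-2)/ln(1.115e-2/3.364e-2) = ln(0.167623)/ln(0.331451) ≈ 1.6174.
Then e_7 ≈ e_6·(e_6/e_5)^p = 1.869e-3·(0.167623)^1.6174 = 1.869e-3·0.0556464 ≈ 0.000104.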